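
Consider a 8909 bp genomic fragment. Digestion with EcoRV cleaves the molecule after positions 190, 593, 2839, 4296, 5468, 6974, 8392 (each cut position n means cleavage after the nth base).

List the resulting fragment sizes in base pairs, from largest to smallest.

Linear molecule, 7 cuts → 8 fragments:
  190 − 0 = 190 bp
  593 − 190 = 403 bp
  2839 − 593 = 2246 bp
  4296 − 2839 = 1457 bp
  5468 − 4296 = 1172 bp
  6974 − 5468 = 1506 bp
  8392 − 6974 = 1418 bp
  8909 − 8392 = 517 bp
Sorted largest to smallest: 2246, 1506, 1457, 1418, 1172, 517, 403, 190 bp.

2246, 1506, 1457, 1418, 1172, 517, 403, 190 bp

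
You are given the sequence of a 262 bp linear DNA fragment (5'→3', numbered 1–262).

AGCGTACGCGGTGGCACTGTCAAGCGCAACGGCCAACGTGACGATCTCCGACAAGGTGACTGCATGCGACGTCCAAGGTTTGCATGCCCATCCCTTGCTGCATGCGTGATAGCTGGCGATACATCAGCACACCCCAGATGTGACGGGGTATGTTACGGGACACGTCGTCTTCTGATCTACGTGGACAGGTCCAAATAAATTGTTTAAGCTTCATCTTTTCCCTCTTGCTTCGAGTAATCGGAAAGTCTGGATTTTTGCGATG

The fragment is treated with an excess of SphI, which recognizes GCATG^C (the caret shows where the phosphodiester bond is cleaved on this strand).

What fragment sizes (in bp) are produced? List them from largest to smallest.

SphI sites (GCATGC) start at positions 62, 82, 100.
SphI cuts after base 5 of each site (before the last base), so after positions 66, 86, 104.
Linear molecule, 3 cuts → 4 fragments:
  1–66 → 66 bp
  67–86 → 20 bp
  87–104 → 18 bp
  105–262 → 158 bp
Sorted largest to smallest: 158, 66, 20, 18 bp.

158, 66, 20, 18 bp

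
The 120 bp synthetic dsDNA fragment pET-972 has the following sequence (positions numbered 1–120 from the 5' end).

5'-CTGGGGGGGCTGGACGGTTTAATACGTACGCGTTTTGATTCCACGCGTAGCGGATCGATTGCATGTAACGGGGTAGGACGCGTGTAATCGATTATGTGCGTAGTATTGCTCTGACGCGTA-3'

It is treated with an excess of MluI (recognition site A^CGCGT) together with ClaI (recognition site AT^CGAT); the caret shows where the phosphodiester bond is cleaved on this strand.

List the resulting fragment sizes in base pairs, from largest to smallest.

28, 26, 23, 15, 12, 10, 6 bp

MluI sites (ACGCGT) start at positions 28, 43, 78, 114.
MluI cuts after the first base of each site, so after positions 28, 43, 78, 114.
ClaI sites (ATCGAT) start at positions 54, 87.
ClaI cuts after base 2 of each site, so after positions 55, 88.
Combined cut positions: 28, 43, 55, 78, 88, 114.
Linear molecule, 6 cuts → 7 fragments:
  1–28 → 28 bp
  29–43 → 15 bp
  44–55 → 12 bp
  56–78 → 23 bp
  79–88 → 10 bp
  89–114 → 26 bp
  115–120 → 6 bp
Sorted largest to smallest: 28, 26, 23, 15, 12, 10, 6 bp.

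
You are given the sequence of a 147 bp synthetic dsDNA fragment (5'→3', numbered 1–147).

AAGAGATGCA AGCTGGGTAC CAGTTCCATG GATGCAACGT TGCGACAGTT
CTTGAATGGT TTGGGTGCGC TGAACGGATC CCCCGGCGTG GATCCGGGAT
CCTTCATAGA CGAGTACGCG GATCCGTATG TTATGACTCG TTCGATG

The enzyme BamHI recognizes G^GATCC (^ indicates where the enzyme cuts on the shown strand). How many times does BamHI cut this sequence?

4

GGATCC occurs starting at positions 76, 90, 97, 120.
BamHI cuts at 4 sites.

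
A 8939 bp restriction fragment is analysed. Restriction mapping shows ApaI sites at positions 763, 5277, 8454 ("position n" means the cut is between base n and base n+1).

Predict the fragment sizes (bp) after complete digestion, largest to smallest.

4514, 3177, 763, 485 bp

Linear molecule, 3 cuts → 4 fragments:
  763 − 0 = 763 bp
  5277 − 763 = 4514 bp
  8454 − 5277 = 3177 bp
  8939 − 8454 = 485 bp
Sorted largest to smallest: 4514, 3177, 763, 485 bp.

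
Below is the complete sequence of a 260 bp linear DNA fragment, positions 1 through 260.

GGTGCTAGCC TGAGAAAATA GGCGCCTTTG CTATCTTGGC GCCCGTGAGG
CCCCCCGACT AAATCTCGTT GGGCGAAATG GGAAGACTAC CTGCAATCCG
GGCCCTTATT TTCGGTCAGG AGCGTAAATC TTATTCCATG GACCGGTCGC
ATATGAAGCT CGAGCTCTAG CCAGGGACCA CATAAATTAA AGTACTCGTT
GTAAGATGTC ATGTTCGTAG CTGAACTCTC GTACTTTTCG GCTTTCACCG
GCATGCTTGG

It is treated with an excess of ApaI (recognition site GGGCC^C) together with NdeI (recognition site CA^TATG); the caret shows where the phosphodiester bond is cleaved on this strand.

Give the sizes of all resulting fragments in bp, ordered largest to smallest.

109, 104, 47 bp

The ApaI site (GGGCCC) starts at position 100.
ApaI cuts after base 5 of each site (before the last base), so after position 104.
The NdeI site (CATATG) starts at position 150.
NdeI cuts after base 2 of each site, so after position 151.
Combined cut positions: 104, 151.
Linear molecule, 2 cuts → 3 fragments:
  1–104 → 104 bp
  105–151 → 47 bp
  152–260 → 109 bp
Sorted largest to smallest: 109, 104, 47 bp.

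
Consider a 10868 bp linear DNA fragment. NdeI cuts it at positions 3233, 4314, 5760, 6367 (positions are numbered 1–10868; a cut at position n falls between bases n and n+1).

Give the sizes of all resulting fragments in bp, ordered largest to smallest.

Linear molecule, 4 cuts → 5 fragments:
  3233 − 0 = 3233 bp
  4314 − 3233 = 1081 bp
  5760 − 4314 = 1446 bp
  6367 − 5760 = 607 bp
  10868 − 6367 = 4501 bp
Sorted largest to smallest: 4501, 3233, 1446, 1081, 607 bp.

4501, 3233, 1446, 1081, 607 bp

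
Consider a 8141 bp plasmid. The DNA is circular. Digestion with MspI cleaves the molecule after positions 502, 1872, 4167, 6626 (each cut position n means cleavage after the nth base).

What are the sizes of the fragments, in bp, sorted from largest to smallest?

Circular molecule, 4 cuts → 4 fragments:
  1872 − 502 = 1370 bp
  4167 − 1872 = 2295 bp
  6626 − 4167 = 2459 bp
  wrap: 8141 − 6626 + 502 = 2017 bp
Sorted largest to smallest: 2459, 2295, 2017, 1370 bp.

2459, 2295, 2017, 1370 bp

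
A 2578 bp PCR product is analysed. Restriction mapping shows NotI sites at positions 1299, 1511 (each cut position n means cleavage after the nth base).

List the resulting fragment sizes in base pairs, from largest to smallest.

Linear molecule, 2 cuts → 3 fragments:
  1299 − 0 = 1299 bp
  1511 − 1299 = 212 bp
  2578 − 1511 = 1067 bp
Sorted largest to smallest: 1299, 1067, 212 bp.

1299, 1067, 212 bp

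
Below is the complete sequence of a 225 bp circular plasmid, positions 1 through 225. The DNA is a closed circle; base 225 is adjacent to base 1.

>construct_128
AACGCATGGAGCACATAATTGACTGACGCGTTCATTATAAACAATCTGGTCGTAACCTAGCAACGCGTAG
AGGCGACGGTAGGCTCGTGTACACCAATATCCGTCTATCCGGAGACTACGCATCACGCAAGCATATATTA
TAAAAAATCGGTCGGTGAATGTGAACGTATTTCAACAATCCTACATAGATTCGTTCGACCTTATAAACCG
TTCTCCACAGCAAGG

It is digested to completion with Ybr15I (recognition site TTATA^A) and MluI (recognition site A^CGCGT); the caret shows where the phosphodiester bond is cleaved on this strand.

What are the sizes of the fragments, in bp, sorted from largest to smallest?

Ybr15I sites (TTATAA) start at positions 35, 138, 201.
Ybr15I cuts after base 5 of each site (before the last base), so after positions 39, 142, 205.
MluI sites (ACGCGT) start at positions 26, 63.
MluI cuts after the first base of each site, so after positions 26, 63.
Combined cut positions: 26, 39, 63, 142, 205.
Circular molecule, 5 cuts → 5 fragments:
  27–39 → 13 bp
  40–63 → 24 bp
  64–142 → 79 bp
  143–205 → 63 bp
  206–225 then 1–26 → 20 + 26 = 46 bp
Sorted largest to smallest: 79, 63, 46, 24, 13 bp.

79, 63, 46, 24, 13 bp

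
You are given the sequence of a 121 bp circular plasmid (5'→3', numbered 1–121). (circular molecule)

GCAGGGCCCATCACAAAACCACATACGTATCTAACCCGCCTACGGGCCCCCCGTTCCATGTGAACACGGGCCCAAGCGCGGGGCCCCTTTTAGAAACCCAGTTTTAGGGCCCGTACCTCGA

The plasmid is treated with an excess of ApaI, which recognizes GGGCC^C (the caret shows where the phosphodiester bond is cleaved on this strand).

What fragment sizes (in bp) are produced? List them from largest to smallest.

ApaI sites (GGGCCC) start at positions 4, 44, 68, 81, 107.
ApaI cuts after base 5 of each site (before the last base), so after positions 8, 48, 72, 85, 111.
Circular molecule, 5 cuts → 5 fragments:
  9–48 → 40 bp
  49–72 → 24 bp
  73–85 → 13 bp
  86–111 → 26 bp
  112–121 then 1–8 → 10 + 8 = 18 bp
Sorted largest to smallest: 40, 26, 24, 18, 13 bp.

40, 26, 24, 18, 13 bp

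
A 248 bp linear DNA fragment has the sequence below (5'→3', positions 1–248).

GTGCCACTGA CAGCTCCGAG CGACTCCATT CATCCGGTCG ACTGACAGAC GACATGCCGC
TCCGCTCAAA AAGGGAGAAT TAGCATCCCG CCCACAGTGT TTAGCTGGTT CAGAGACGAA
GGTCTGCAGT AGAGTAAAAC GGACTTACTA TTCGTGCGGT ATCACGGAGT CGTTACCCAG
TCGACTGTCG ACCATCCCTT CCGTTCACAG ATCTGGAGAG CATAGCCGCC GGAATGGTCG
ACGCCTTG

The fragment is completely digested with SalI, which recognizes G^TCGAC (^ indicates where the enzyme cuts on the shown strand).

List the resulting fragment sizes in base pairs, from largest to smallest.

SalI sites (GTCGAC) start at positions 37, 180, 187, 237.
SalI cuts after the first base of each site, so after positions 37, 180, 187, 237.
Linear molecule, 4 cuts → 5 fragments:
  1–37 → 37 bp
  38–180 → 143 bp
  181–187 → 7 bp
  188–237 → 50 bp
  238–248 → 11 bp
Sorted largest to smallest: 143, 50, 37, 11, 7 bp.

143, 50, 37, 11, 7 bp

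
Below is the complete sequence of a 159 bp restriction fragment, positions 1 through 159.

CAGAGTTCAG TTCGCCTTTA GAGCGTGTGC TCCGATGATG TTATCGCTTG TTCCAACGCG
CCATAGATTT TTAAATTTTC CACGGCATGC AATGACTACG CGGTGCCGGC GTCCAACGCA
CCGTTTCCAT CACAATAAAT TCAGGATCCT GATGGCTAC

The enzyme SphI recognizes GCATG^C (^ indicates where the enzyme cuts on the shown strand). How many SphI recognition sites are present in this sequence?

GCATGC occurs starting at position 85.
SphI cuts at 1 site.

1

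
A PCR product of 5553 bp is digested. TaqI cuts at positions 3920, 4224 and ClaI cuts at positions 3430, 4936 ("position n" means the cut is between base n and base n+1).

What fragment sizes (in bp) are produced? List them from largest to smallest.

3430, 712, 617, 490, 304 bp

Combined cut positions (sorted): 3430, 3920, 4224, 4936.
Linear molecule, 4 cuts → 5 fragments:
  3430 − 0 = 3430 bp
  3920 − 3430 = 490 bp
  4224 − 3920 = 304 bp
  4936 − 4224 = 712 bp
  5553 − 4936 = 617 bp
Sorted largest to smallest: 3430, 712, 617, 490, 304 bp.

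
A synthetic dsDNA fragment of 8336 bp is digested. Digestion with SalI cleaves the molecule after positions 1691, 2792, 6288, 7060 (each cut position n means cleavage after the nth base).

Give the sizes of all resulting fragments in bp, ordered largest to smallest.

Linear molecule, 4 cuts → 5 fragments:
  1691 − 0 = 1691 bp
  2792 − 1691 = 1101 bp
  6288 − 2792 = 3496 bp
  7060 − 6288 = 772 bp
  8336 − 7060 = 1276 bp
Sorted largest to smallest: 3496, 1691, 1276, 1101, 772 bp.

3496, 1691, 1276, 1101, 772 bp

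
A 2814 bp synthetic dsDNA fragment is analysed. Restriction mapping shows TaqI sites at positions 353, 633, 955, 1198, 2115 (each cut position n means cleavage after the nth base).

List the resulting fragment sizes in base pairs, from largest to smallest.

917, 699, 353, 322, 280, 243 bp

Linear molecule, 5 cuts → 6 fragments:
  353 − 0 = 353 bp
  633 − 353 = 280 bp
  955 − 633 = 322 bp
  1198 − 955 = 243 bp
  2115 − 1198 = 917 bp
  2814 − 2115 = 699 bp
Sorted largest to smallest: 917, 699, 353, 322, 280, 243 bp.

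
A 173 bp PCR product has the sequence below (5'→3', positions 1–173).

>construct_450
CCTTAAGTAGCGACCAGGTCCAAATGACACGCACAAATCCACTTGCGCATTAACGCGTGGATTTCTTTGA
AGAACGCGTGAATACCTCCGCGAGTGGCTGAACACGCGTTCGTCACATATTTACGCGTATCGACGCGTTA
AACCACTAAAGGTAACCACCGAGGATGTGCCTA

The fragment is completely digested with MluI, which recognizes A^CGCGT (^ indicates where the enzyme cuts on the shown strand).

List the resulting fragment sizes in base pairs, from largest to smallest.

MluI sites (ACGCGT) start at positions 53, 74, 104, 123, 133.
MluI cuts after the first base of each site, so after positions 53, 74, 104, 123, 133.
Linear molecule, 5 cuts → 6 fragments:
  1–53 → 53 bp
  54–74 → 21 bp
  75–104 → 30 bp
  105–123 → 19 bp
  124–133 → 10 bp
  134–173 → 40 bp
Sorted largest to smallest: 53, 40, 30, 21, 19, 10 bp.

53, 40, 30, 21, 19, 10 bp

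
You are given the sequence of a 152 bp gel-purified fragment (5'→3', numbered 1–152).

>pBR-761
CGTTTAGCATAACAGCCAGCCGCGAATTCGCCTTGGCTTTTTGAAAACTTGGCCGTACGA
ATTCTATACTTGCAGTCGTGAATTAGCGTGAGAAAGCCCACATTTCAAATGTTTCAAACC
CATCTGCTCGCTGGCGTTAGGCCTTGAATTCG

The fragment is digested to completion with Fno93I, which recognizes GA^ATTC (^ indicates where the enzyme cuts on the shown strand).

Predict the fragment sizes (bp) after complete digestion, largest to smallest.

Fno93I sites (GAATTC) start at positions 24, 59, 146.
Fno93I cuts after base 2 of each site, so after positions 25, 60, 147.
Linear molecule, 3 cuts → 4 fragments:
  1–25 → 25 bp
  26–60 → 35 bp
  61–147 → 87 bp
  148–152 → 5 bp
Sorted largest to smallest: 87, 35, 25, 5 bp.

87, 35, 25, 5 bp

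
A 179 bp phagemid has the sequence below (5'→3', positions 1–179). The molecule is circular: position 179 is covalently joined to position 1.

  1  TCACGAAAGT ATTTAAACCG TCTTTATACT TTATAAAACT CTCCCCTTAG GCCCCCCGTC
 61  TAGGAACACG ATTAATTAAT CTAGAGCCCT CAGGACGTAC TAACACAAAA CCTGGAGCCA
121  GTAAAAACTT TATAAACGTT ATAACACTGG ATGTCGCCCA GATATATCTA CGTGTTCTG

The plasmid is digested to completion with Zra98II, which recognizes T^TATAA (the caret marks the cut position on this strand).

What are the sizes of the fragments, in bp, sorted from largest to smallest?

99, 71, 9 bp

Zra98II sites (TTATAA) start at positions 31, 130, 139.
Zra98II cuts after the first base of each site, so after positions 31, 130, 139.
Circular molecule, 3 cuts → 3 fragments:
  32–130 → 99 bp
  131–139 → 9 bp
  140–179 then 1–31 → 40 + 31 = 71 bp
Sorted largest to smallest: 99, 71, 9 bp.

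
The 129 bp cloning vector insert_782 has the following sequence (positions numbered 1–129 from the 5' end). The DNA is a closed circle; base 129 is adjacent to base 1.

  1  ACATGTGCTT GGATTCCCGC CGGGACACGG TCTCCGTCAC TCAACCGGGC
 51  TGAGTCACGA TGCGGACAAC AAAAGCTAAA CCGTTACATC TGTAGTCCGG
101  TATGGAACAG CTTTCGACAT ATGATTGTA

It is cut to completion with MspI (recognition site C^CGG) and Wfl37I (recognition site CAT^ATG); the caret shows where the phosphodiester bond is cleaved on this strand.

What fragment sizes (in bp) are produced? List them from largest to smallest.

MspI sites (CCGG) start at positions 20, 45, 97.
MspI cuts after the first base of each site, so after positions 20, 45, 97.
The Wfl37I site (CATATG) starts at position 118.
Wfl37I cuts after base 3 of each site, so after position 120.
Combined cut positions: 20, 45, 97, 120.
Circular molecule, 4 cuts → 4 fragments:
  21–45 → 25 bp
  46–97 → 52 bp
  98–120 → 23 bp
  121–129 then 1–20 → 9 + 20 = 29 bp
Sorted largest to smallest: 52, 29, 25, 23 bp.

52, 29, 25, 23 bp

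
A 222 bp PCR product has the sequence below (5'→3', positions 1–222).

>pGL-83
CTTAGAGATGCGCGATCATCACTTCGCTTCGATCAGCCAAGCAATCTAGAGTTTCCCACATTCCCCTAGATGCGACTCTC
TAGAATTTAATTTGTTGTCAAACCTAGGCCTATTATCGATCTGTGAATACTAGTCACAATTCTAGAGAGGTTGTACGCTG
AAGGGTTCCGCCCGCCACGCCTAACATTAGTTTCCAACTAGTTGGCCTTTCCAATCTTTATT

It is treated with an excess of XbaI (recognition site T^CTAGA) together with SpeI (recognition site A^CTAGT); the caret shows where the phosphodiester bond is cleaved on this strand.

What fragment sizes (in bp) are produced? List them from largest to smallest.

56, 50, 45, 34, 25, 12 bp

XbaI sites (TCTAGA) start at positions 45, 79, 141.
XbaI cuts after the first base of each site, so after positions 45, 79, 141.
SpeI sites (ACTAGT) start at positions 129, 197.
SpeI cuts after the first base of each site, so after positions 129, 197.
Combined cut positions: 45, 79, 129, 141, 197.
Linear molecule, 5 cuts → 6 fragments:
  1–45 → 45 bp
  46–79 → 34 bp
  80–129 → 50 bp
  130–141 → 12 bp
  142–197 → 56 bp
  198–222 → 25 bp
Sorted largest to smallest: 56, 50, 45, 34, 25, 12 bp.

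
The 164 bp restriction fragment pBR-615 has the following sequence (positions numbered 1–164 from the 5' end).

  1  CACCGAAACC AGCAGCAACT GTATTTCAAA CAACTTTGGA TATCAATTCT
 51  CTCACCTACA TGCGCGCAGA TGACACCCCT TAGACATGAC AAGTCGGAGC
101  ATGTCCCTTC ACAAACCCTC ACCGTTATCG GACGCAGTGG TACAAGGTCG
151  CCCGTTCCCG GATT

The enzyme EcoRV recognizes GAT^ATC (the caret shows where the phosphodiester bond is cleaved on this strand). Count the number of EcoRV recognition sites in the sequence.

GATATC occurs starting at position 39.
EcoRV cuts at 1 site.

1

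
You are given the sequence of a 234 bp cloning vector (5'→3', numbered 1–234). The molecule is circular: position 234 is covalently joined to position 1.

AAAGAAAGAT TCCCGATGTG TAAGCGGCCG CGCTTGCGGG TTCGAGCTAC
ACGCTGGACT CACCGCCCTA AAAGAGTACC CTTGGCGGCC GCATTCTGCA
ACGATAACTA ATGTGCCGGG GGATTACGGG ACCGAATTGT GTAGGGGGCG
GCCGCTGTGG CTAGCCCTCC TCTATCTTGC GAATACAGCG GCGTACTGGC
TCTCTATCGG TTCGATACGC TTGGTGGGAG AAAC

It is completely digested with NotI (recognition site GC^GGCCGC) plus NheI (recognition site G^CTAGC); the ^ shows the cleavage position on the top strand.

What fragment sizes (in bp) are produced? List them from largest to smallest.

NotI sites (GCGGCCGC) start at positions 24, 85, 148.
NotI cuts after base 2 of each site, so after positions 25, 86, 149.
The NheI site (GCTAGC) starts at position 160.
NheI cuts after the first base of each site, so after position 160.
Combined cut positions: 25, 86, 149, 160.
Circular molecule, 4 cuts → 4 fragments:
  26–86 → 61 bp
  87–149 → 63 bp
  150–160 → 11 bp
  161–234 then 1–25 → 74 + 25 = 99 bp
Sorted largest to smallest: 99, 63, 61, 11 bp.

99, 63, 61, 11 bp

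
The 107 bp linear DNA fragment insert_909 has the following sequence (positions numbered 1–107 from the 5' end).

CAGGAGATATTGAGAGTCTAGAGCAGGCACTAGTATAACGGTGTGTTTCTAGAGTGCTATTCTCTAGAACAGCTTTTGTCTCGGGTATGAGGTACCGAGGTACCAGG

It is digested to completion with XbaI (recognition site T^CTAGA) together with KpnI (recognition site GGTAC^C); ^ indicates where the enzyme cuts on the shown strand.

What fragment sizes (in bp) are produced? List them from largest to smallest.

XbaI sites (TCTAGA) start at positions 17, 48, 63.
XbaI cuts after the first base of each site, so after positions 17, 48, 63.
KpnI sites (GGTACC) start at positions 91, 99.
KpnI cuts after base 5 of each site (before the last base), so after positions 95, 103.
Combined cut positions: 17, 48, 63, 95, 103.
Linear molecule, 5 cuts → 6 fragments:
  1–17 → 17 bp
  18–48 → 31 bp
  49–63 → 15 bp
  64–95 → 32 bp
  96–103 → 8 bp
  104–107 → 4 bp
Sorted largest to smallest: 32, 31, 17, 15, 8, 4 bp.

32, 31, 17, 15, 8, 4 bp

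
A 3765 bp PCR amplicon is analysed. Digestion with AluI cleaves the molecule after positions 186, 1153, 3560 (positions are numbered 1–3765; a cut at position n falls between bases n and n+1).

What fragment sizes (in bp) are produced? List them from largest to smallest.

2407, 967, 205, 186 bp

Linear molecule, 3 cuts → 4 fragments:
  186 − 0 = 186 bp
  1153 − 186 = 967 bp
  3560 − 1153 = 2407 bp
  3765 − 3560 = 205 bp
Sorted largest to smallest: 2407, 967, 205, 186 bp.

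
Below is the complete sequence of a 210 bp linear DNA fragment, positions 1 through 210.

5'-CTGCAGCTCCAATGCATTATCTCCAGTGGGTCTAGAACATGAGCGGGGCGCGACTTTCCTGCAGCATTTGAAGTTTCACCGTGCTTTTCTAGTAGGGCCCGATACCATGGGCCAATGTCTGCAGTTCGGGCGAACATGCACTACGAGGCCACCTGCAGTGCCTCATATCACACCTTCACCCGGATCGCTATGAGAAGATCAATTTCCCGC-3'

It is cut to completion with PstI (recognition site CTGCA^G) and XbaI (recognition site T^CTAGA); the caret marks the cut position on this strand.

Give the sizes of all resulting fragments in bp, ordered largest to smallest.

PstI sites (CTGCAG) start at positions 1, 59, 119, 153.
PstI cuts after base 5 of each site (before the last base), so after positions 5, 63, 123, 157.
The XbaI site (TCTAGA) starts at position 31.
XbaI cuts after the first base of each site, so after position 31.
Combined cut positions: 5, 31, 63, 123, 157.
Linear molecule, 5 cuts → 6 fragments:
  1–5 → 5 bp
  6–31 → 26 bp
  32–63 → 32 bp
  64–123 → 60 bp
  124–157 → 34 bp
  158–210 → 53 bp
Sorted largest to smallest: 60, 53, 34, 32, 26, 5 bp.

60, 53, 34, 32, 26, 5 bp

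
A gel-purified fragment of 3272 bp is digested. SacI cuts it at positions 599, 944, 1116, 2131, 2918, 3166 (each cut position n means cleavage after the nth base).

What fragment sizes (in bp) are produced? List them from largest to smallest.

Linear molecule, 6 cuts → 7 fragments:
  599 − 0 = 599 bp
  944 − 599 = 345 bp
  1116 − 944 = 172 bp
  2131 − 1116 = 1015 bp
  2918 − 2131 = 787 bp
  3166 − 2918 = 248 bp
  3272 − 3166 = 106 bp
Sorted largest to smallest: 1015, 787, 599, 345, 248, 172, 106 bp.

1015, 787, 599, 345, 248, 172, 106 bp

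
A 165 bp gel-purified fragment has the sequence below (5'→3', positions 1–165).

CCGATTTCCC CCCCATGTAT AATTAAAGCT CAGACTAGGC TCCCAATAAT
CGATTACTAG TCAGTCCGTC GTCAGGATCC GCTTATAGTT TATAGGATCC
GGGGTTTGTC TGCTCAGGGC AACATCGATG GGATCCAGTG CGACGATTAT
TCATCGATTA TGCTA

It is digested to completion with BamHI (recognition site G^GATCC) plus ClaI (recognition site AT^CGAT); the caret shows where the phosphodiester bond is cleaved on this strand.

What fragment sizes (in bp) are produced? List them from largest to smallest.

BamHI sites (GGATCC) start at positions 75, 95, 131.
BamHI cuts after the first base of each site, so after positions 75, 95, 131.
ClaI sites (ATCGAT) start at positions 49, 124, 153.
ClaI cuts after base 2 of each site, so after positions 50, 125, 154.
Combined cut positions: 50, 75, 95, 125, 131, 154.
Linear molecule, 6 cuts → 7 fragments:
  1–50 → 50 bp
  51–75 → 25 bp
  76–95 → 20 bp
  96–125 → 30 bp
  126–131 → 6 bp
  132–154 → 23 bp
  155–165 → 11 bp
Sorted largest to smallest: 50, 30, 25, 23, 20, 11, 6 bp.

50, 30, 25, 23, 20, 11, 6 bp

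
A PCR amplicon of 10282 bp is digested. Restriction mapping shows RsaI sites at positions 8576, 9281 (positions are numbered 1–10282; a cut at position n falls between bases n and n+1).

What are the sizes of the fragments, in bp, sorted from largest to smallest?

8576, 1001, 705 bp

Linear molecule, 2 cuts → 3 fragments:
  8576 − 0 = 8576 bp
  9281 − 8576 = 705 bp
  10282 − 9281 = 1001 bp
Sorted largest to smallest: 8576, 1001, 705 bp.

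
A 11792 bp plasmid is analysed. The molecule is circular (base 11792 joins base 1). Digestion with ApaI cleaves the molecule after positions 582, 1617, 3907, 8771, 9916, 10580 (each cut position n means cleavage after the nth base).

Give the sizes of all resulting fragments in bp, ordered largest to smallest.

4864, 2290, 1794, 1145, 1035, 664 bp

Circular molecule, 6 cuts → 6 fragments:
  1617 − 582 = 1035 bp
  3907 − 1617 = 2290 bp
  8771 − 3907 = 4864 bp
  9916 − 8771 = 1145 bp
  10580 − 9916 = 664 bp
  wrap: 11792 − 10580 + 582 = 1794 bp
Sorted largest to smallest: 4864, 2290, 1794, 1145, 1035, 664 bp.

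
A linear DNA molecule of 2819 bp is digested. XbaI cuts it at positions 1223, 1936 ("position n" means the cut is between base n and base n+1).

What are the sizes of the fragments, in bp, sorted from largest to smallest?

Linear molecule, 2 cuts → 3 fragments:
  1223 − 0 = 1223 bp
  1936 − 1223 = 713 bp
  2819 − 1936 = 883 bp
Sorted largest to smallest: 1223, 883, 713 bp.

1223, 883, 713 bp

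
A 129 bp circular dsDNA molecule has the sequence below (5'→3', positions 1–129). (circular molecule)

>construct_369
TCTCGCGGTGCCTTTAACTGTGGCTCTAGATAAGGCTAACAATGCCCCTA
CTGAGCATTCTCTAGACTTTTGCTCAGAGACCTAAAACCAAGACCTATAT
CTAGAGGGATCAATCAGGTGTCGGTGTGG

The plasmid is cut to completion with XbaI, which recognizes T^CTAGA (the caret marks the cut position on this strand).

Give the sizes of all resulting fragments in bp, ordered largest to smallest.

54, 39, 36 bp

XbaI sites (TCTAGA) start at positions 25, 61, 100.
XbaI cuts after the first base of each site, so after positions 25, 61, 100.
Circular molecule, 3 cuts → 3 fragments:
  26–61 → 36 bp
  62–100 → 39 bp
  101–129 then 1–25 → 29 + 25 = 54 bp
Sorted largest to smallest: 54, 39, 36 bp.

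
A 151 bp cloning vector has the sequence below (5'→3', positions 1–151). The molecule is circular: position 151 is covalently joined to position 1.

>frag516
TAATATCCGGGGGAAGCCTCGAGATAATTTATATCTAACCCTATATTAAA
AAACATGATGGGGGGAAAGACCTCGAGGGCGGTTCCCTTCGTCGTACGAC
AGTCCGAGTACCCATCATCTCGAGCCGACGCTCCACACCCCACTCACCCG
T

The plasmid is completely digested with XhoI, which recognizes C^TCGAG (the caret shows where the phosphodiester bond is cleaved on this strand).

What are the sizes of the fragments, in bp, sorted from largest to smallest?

XhoI sites (CTCGAG) start at positions 18, 72, 119.
XhoI cuts after the first base of each site, so after positions 18, 72, 119.
Circular molecule, 3 cuts → 3 fragments:
  19–72 → 54 bp
  73–119 → 47 bp
  120–151 then 1–18 → 32 + 18 = 50 bp
Sorted largest to smallest: 54, 50, 47 bp.

54, 50, 47 bp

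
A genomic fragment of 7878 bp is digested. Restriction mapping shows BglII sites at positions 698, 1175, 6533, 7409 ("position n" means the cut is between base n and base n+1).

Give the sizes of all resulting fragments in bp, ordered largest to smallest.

Linear molecule, 4 cuts → 5 fragments:
  698 − 0 = 698 bp
  1175 − 698 = 477 bp
  6533 − 1175 = 5358 bp
  7409 − 6533 = 876 bp
  7878 − 7409 = 469 bp
Sorted largest to smallest: 5358, 876, 698, 477, 469 bp.

5358, 876, 698, 477, 469 bp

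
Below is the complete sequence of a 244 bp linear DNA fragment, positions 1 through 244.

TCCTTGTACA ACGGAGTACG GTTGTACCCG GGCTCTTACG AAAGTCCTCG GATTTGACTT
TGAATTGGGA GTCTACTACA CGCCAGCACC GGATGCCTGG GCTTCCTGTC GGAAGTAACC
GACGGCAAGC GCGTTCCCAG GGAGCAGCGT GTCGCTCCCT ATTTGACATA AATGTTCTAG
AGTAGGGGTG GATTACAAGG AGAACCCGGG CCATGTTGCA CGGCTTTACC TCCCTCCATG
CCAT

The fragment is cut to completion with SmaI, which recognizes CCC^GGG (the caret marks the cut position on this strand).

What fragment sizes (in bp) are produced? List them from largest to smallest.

178, 37, 29 bp

SmaI sites (CCCGGG) start at positions 27, 205.
SmaI cuts after base 3 of each site, so after positions 29, 207.
Linear molecule, 2 cuts → 3 fragments:
  1–29 → 29 bp
  30–207 → 178 bp
  208–244 → 37 bp
Sorted largest to smallest: 178, 37, 29 bp.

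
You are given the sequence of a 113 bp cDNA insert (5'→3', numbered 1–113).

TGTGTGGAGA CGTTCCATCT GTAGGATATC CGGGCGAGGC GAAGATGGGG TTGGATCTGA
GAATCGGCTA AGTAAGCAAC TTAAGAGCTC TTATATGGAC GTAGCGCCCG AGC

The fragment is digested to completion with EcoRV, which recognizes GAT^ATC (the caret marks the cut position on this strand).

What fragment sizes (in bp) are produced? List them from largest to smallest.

86, 27 bp

The EcoRV site (GATATC) starts at position 25.
EcoRV cuts after base 3 of each site, so after position 27.
Linear molecule, 1 cut → 2 fragments:
  1–27 → 27 bp
  28–113 → 86 bp
Sorted largest to smallest: 86, 27 bp.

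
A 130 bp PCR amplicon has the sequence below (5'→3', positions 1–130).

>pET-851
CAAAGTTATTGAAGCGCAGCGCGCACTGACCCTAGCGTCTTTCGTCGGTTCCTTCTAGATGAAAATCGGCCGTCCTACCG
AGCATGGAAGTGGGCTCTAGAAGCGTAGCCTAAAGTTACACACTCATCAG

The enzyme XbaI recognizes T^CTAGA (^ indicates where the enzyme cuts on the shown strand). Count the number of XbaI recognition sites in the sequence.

TCTAGA occurs starting at positions 54, 96.
XbaI cuts at 2 sites.

2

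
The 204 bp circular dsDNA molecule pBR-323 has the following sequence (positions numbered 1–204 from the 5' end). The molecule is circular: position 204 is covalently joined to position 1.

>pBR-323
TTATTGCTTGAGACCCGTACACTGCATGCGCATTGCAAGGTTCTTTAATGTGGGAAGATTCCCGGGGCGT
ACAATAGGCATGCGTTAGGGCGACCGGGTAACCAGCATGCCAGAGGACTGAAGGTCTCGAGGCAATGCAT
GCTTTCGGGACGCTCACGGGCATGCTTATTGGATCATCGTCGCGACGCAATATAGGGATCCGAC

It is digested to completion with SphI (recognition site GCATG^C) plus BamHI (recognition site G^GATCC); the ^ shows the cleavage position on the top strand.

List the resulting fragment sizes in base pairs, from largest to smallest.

54, 36, 32, 32, 27, 23 bp

SphI sites (GCATGC) start at positions 24, 78, 105, 137, 160.
SphI cuts after base 5 of each site (before the last base), so after positions 28, 82, 109, 141, 164.
The BamHI site (GGATCC) starts at position 196.
BamHI cuts after the first base of each site, so after position 196.
Combined cut positions: 28, 82, 109, 141, 164, 196.
Circular molecule, 6 cuts → 6 fragments:
  29–82 → 54 bp
  83–109 → 27 bp
  110–141 → 32 bp
  142–164 → 23 bp
  165–196 → 32 bp
  197–204 then 1–28 → 8 + 28 = 36 bp
Sorted largest to smallest: 54, 36, 32, 32, 27, 23 bp.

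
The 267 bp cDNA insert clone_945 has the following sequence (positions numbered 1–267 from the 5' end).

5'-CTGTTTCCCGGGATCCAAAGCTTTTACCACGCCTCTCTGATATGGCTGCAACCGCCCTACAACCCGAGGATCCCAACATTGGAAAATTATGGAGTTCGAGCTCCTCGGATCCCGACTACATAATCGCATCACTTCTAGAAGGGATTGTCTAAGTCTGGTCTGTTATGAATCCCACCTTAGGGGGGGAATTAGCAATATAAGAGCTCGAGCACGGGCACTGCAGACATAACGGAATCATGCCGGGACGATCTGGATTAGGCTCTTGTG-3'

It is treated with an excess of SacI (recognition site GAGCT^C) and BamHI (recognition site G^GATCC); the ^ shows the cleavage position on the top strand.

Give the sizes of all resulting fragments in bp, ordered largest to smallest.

98, 62, 57, 34, 11, 5 bp

SacI sites (GAGCTC) start at positions 98, 201.
SacI cuts after base 5 of each site (before the last base), so after positions 102, 205.
BamHI sites (GGATCC) start at positions 11, 68, 107.
BamHI cuts after the first base of each site, so after positions 11, 68, 107.
Combined cut positions: 11, 68, 102, 107, 205.
Linear molecule, 5 cuts → 6 fragments:
  1–11 → 11 bp
  12–68 → 57 bp
  69–102 → 34 bp
  103–107 → 5 bp
  108–205 → 98 bp
  206–267 → 62 bp
Sorted largest to smallest: 98, 62, 57, 34, 11, 5 bp.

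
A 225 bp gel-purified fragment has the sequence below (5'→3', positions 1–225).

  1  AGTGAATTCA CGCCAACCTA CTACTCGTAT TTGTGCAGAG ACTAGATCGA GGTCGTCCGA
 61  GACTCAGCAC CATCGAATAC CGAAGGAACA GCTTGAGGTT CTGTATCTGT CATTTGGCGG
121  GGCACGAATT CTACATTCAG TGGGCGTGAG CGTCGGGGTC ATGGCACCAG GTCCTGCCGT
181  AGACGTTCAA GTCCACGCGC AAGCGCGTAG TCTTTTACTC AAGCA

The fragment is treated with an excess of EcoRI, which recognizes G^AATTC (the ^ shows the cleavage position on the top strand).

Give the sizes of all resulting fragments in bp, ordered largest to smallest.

EcoRI sites (GAATTC) start at positions 4, 126.
EcoRI cuts after the first base of each site, so after positions 4, 126.
Linear molecule, 2 cuts → 3 fragments:
  1–4 → 4 bp
  5–126 → 122 bp
  127–225 → 99 bp
Sorted largest to smallest: 122, 99, 4 bp.

122, 99, 4 bp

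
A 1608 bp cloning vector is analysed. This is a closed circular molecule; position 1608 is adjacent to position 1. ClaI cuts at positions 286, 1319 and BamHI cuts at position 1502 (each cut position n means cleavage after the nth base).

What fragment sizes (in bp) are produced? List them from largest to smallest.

Combined cut positions (sorted): 286, 1319, 1502.
Circular molecule, 3 cuts → 3 fragments:
  1319 − 286 = 1033 bp
  1502 − 1319 = 183 bp
  wrap: 1608 − 1502 + 286 = 392 bp
Sorted largest to smallest: 1033, 392, 183 bp.

1033, 392, 183 bp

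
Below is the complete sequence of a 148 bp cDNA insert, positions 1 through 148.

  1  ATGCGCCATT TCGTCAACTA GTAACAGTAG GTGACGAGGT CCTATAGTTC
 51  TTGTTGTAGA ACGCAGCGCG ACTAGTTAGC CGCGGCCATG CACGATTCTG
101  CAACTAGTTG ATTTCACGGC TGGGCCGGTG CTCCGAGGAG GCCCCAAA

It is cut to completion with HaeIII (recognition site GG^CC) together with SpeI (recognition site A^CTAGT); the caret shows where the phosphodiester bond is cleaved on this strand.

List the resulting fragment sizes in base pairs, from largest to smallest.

54, 21, 18, 17, 17, 14, 7 bp

HaeIII sites (GGCC) start at positions 84, 123, 140.
HaeIII cuts after base 2 of each site, so after positions 85, 124, 141.
SpeI sites (ACTAGT) start at positions 17, 71, 103.
SpeI cuts after the first base of each site, so after positions 17, 71, 103.
Combined cut positions: 17, 71, 85, 103, 124, 141.
Linear molecule, 6 cuts → 7 fragments:
  1–17 → 17 bp
  18–71 → 54 bp
  72–85 → 14 bp
  86–103 → 18 bp
  104–124 → 21 bp
  125–141 → 17 bp
  142–148 → 7 bp
Sorted largest to smallest: 54, 21, 18, 17, 17, 14, 7 bp.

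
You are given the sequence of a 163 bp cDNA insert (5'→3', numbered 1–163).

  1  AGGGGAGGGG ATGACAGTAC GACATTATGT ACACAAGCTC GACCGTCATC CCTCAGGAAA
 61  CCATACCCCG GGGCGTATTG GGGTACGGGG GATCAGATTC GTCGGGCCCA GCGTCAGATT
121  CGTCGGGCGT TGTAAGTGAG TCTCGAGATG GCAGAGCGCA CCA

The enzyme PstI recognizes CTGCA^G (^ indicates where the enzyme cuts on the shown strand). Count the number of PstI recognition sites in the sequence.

0

No occurrence of CTGCAG is present in the sequence.
PstI does not cut: 0 sites.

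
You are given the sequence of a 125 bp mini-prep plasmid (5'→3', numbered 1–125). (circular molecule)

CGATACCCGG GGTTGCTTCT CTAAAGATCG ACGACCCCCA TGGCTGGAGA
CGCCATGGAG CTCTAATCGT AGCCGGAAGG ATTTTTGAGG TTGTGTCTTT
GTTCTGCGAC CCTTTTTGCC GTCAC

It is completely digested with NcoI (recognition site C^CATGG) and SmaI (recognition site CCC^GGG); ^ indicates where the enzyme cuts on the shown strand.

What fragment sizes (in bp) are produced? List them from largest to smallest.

80, 30, 15 bp

NcoI sites (CCATGG) start at positions 38, 53.
NcoI cuts after the first base of each site, so after positions 38, 53.
The SmaI site (CCCGGG) starts at position 6.
SmaI cuts after base 3 of each site, so after position 8.
Combined cut positions: 8, 38, 53.
Circular molecule, 3 cuts → 3 fragments:
  9–38 → 30 bp
  39–53 → 15 bp
  54–125 then 1–8 → 72 + 8 = 80 bp
Sorted largest to smallest: 80, 30, 15 bp.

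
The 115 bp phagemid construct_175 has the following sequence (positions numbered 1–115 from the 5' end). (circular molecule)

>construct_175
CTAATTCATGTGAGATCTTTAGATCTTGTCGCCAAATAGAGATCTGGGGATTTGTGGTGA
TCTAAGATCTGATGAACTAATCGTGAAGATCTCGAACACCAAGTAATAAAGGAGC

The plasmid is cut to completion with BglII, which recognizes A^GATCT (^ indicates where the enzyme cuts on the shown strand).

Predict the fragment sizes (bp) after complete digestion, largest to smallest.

41, 25, 22, 19, 8 bp

BglII sites (AGATCT) start at positions 13, 21, 40, 65, 87.
BglII cuts after the first base of each site, so after positions 13, 21, 40, 65, 87.
Circular molecule, 5 cuts → 5 fragments:
  14–21 → 8 bp
  22–40 → 19 bp
  41–65 → 25 bp
  66–87 → 22 bp
  88–115 then 1–13 → 28 + 13 = 41 bp
Sorted largest to smallest: 41, 25, 22, 19, 8 bp.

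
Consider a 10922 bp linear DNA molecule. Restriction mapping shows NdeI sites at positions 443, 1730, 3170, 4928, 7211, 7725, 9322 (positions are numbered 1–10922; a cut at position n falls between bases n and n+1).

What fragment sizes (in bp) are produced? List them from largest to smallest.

2283, 1758, 1600, 1597, 1440, 1287, 514, 443 bp

Linear molecule, 7 cuts → 8 fragments:
  443 − 0 = 443 bp
  1730 − 443 = 1287 bp
  3170 − 1730 = 1440 bp
  4928 − 3170 = 1758 bp
  7211 − 4928 = 2283 bp
  7725 − 7211 = 514 bp
  9322 − 7725 = 1597 bp
  10922 − 9322 = 1600 bp
Sorted largest to smallest: 2283, 1758, 1600, 1597, 1440, 1287, 514, 443 bp.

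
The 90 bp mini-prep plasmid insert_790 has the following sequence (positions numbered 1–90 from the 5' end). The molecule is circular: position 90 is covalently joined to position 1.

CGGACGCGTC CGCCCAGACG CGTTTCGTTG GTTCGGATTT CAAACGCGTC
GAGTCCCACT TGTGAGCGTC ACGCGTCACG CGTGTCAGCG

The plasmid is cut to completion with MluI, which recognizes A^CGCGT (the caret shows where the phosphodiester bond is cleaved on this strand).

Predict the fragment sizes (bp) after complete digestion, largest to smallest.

27, 26, 16, 14, 7 bp

MluI sites (ACGCGT) start at positions 4, 18, 44, 71, 78.
MluI cuts after the first base of each site, so after positions 4, 18, 44, 71, 78.
Circular molecule, 5 cuts → 5 fragments:
  5–18 → 14 bp
  19–44 → 26 bp
  45–71 → 27 bp
  72–78 → 7 bp
  79–90 then 1–4 → 12 + 4 = 16 bp
Sorted largest to smallest: 27, 26, 16, 14, 7 bp.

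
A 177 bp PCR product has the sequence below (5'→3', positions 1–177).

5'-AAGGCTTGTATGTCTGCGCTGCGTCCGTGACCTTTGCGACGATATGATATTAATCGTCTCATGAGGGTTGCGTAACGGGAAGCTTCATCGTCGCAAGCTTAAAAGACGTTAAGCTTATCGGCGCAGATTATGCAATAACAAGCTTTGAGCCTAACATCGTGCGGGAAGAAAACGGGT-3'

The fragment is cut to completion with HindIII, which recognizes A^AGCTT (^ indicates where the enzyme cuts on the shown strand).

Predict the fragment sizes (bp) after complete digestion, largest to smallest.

HindIII sites (AAGCTT) start at positions 80, 95, 111, 140.
HindIII cuts after the first base of each site, so after positions 80, 95, 111, 140.
Linear molecule, 4 cuts → 5 fragments:
  1–80 → 80 bp
  81–95 → 15 bp
  96–111 → 16 bp
  112–140 → 29 bp
  141–177 → 37 bp
Sorted largest to smallest: 80, 37, 29, 16, 15 bp.

80, 37, 29, 16, 15 bp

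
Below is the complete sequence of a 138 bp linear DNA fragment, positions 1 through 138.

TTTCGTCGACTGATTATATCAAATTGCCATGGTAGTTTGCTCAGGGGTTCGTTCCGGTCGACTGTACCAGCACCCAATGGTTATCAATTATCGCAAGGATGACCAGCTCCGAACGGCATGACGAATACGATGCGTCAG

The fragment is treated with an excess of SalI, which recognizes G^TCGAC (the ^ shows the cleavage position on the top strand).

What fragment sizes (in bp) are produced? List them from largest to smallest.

81, 52, 5 bp

SalI sites (GTCGAC) start at positions 5, 57.
SalI cuts after the first base of each site, so after positions 5, 57.
Linear molecule, 2 cuts → 3 fragments:
  1–5 → 5 bp
  6–57 → 52 bp
  58–138 → 81 bp
Sorted largest to smallest: 81, 52, 5 bp.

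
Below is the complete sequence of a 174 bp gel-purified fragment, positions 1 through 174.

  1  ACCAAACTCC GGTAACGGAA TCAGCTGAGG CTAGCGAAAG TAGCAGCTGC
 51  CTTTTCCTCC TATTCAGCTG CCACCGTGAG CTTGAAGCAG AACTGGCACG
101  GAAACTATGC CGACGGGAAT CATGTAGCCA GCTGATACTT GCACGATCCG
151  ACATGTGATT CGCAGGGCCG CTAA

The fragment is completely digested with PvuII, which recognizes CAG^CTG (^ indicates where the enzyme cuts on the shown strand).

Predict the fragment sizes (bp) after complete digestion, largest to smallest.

64, 43, 24, 22, 21 bp

PvuII sites (CAGCTG) start at positions 22, 44, 65, 129.
PvuII cuts after base 3 of each site, so after positions 24, 46, 67, 131.
Linear molecule, 4 cuts → 5 fragments:
  1–24 → 24 bp
  25–46 → 22 bp
  47–67 → 21 bp
  68–131 → 64 bp
  132–174 → 43 bp
Sorted largest to smallest: 64, 43, 24, 22, 21 bp.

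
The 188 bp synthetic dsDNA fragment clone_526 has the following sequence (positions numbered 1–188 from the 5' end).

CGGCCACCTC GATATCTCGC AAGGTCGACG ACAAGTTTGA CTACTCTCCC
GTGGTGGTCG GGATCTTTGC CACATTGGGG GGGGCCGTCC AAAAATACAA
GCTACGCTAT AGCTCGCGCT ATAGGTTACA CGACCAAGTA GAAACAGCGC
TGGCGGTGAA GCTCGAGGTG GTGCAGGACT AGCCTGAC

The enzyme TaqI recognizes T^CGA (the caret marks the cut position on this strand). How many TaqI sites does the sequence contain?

3

TCGA occurs starting at positions 9, 25, 163.
TaqI cuts at 3 sites.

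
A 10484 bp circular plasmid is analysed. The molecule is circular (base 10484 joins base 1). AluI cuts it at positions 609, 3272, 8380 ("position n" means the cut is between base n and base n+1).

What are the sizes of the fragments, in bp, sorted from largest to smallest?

Circular molecule, 3 cuts → 3 fragments:
  3272 − 609 = 2663 bp
  8380 − 3272 = 5108 bp
  wrap: 10484 − 8380 + 609 = 2713 bp
Sorted largest to smallest: 5108, 2713, 2663 bp.

5108, 2713, 2663 bp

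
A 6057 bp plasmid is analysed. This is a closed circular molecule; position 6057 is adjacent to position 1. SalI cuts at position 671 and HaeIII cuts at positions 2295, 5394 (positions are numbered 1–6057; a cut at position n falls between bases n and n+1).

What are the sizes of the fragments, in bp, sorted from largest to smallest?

3099, 1624, 1334 bp

Combined cut positions (sorted): 671, 2295, 5394.
Circular molecule, 3 cuts → 3 fragments:
  2295 − 671 = 1624 bp
  5394 − 2295 = 3099 bp
  wrap: 6057 − 5394 + 671 = 1334 bp
Sorted largest to smallest: 3099, 1624, 1334 bp.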